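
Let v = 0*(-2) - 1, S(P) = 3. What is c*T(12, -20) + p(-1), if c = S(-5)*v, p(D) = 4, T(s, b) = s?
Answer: -32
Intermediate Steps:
v = -1 (v = 0 - 1 = -1)
c = -3 (c = 3*(-1) = -3)
c*T(12, -20) + p(-1) = -3*12 + 4 = -36 + 4 = -32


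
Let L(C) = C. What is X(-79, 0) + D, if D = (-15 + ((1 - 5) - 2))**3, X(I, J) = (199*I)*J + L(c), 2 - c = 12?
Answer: -9271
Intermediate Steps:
c = -10 (c = 2 - 1*12 = 2 - 12 = -10)
X(I, J) = -10 + 199*I*J (X(I, J) = (199*I)*J - 10 = 199*I*J - 10 = -10 + 199*I*J)
D = -9261 (D = (-15 + (-4 - 2))**3 = (-15 - 6)**3 = (-21)**3 = -9261)
X(-79, 0) + D = (-10 + 199*(-79)*0) - 9261 = (-10 + 0) - 9261 = -10 - 9261 = -9271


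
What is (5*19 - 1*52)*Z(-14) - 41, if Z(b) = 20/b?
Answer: -717/7 ≈ -102.43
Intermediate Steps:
(5*19 - 1*52)*Z(-14) - 41 = (5*19 - 1*52)*(20/(-14)) - 41 = (95 - 52)*(20*(-1/14)) - 41 = 43*(-10/7) - 41 = -430/7 - 41 = -717/7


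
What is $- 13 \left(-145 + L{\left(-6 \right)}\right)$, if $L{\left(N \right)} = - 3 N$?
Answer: $1651$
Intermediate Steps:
$- 13 \left(-145 + L{\left(-6 \right)}\right) = - 13 \left(-145 - -18\right) = - 13 \left(-145 + 18\right) = \left(-13\right) \left(-127\right) = 1651$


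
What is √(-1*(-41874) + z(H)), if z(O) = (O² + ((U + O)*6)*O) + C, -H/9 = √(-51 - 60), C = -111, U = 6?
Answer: √(-21174 - 324*I*√111) ≈ 11.692 - 145.98*I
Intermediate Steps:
H = -9*I*√111 (H = -9*√(-51 - 60) = -9*I*√111 ≈ -94.821*I)
z(O) = -111 + O² + O*(36 + 6*O) (z(O) = (O² + ((6 + O)*6)*O) - 111 = (O² + (36 + 6*O)*O) - 111 = (O² + O*(36 + 6*O)) - 111 = -111 + O² + O*(36 + 6*O))
√(-1*(-41874) + z(H)) = √(-1*(-41874) + (-111 + 7*(-9*I*√111)² + 36*(-9*I*√111))) = √(41874 + (-111 + 7*(-8991) - 324*I*√111)) = √(41874 + (-111 - 62937 - 324*I*√111)) = √(41874 + (-63048 - 324*I*√111)) = √(-21174 - 324*I*√111)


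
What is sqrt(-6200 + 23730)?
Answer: sqrt(17530) ≈ 132.40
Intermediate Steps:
sqrt(-6200 + 23730) = sqrt(17530)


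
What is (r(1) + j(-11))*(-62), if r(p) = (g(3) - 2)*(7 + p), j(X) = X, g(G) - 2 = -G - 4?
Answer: 4154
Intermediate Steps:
g(G) = -2 - G (g(G) = 2 + (-G - 4) = 2 + (-4 - G) = -2 - G)
r(p) = -49 - 7*p (r(p) = ((-2 - 1*3) - 2)*(7 + p) = ((-2 - 3) - 2)*(7 + p) = (-5 - 2)*(7 + p) = -7*(7 + p) = -49 - 7*p)
(r(1) + j(-11))*(-62) = ((-49 - 7*1) - 11)*(-62) = ((-49 - 7) - 11)*(-62) = (-56 - 11)*(-62) = -67*(-62) = 4154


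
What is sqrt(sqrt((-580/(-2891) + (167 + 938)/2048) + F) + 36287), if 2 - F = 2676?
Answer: sqrt(396123987392 + 413*I*sqrt(1867674645966))/3304 ≈ 190.49 + 0.13571*I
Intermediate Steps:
F = -2674 (F = 2 - 1*2676 = 2 - 2676 = -2674)
sqrt(sqrt((-580/(-2891) + (167 + 938)/2048) + F) + 36287) = sqrt(sqrt((-580/(-2891) + (167 + 938)/2048) - 2674) + 36287) = sqrt(sqrt((-580*(-1/2891) + 1105*(1/2048)) - 2674) + 36287) = sqrt(sqrt((580/2891 + 1105/2048) - 2674) + 36287) = sqrt(sqrt(4382395/5920768 - 2674) + 36287) = sqrt(sqrt(-15827751237/5920768) + 36287) = sqrt(I*sqrt(1867674645966)/26432 + 36287) = sqrt(36287 + I*sqrt(1867674645966)/26432)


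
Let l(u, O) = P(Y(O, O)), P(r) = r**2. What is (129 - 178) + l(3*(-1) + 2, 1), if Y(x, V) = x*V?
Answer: -48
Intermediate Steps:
Y(x, V) = V*x
l(u, O) = O**4 (l(u, O) = (O*O)**2 = (O**2)**2 = O**4)
(129 - 178) + l(3*(-1) + 2, 1) = (129 - 178) + 1**4 = -49 + 1 = -48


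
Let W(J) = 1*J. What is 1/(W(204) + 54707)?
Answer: 1/54911 ≈ 1.8211e-5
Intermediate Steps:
W(J) = J
1/(W(204) + 54707) = 1/(204 + 54707) = 1/54911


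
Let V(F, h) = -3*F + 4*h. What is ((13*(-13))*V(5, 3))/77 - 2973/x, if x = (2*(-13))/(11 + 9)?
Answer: 2295801/1001 ≈ 2293.5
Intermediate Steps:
x = -13/10 (x = -26/20 = -26*1/20 = -13/10 ≈ -1.3000)
((13*(-13))*V(5, 3))/77 - 2973/x = ((13*(-13))*(-3*5 + 4*3))/77 - 2973/(-13/10) = -169*(-15 + 12)*(1/77) - 2973*(-10/13) = -169*(-3)*(1/77) + 29730/13 = 507*(1/77) + 29730/13 = 507/77 + 29730/13 = 2295801/1001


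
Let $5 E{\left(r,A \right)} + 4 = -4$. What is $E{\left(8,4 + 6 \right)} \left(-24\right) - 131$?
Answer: $- \frac{463}{5} \approx -92.6$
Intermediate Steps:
$E{\left(r,A \right)} = - \frac{8}{5}$ ($E{\left(r,A \right)} = - \frac{4}{5} + \frac{1}{5} \left(-4\right) = - \frac{4}{5} - \frac{4}{5} = - \frac{8}{5}$)
$E{\left(8,4 + 6 \right)} \left(-24\right) - 131 = \left(- \frac{8}{5}\right) \left(-24\right) - 131 = \frac{192}{5} - 131 = - \frac{463}{5}$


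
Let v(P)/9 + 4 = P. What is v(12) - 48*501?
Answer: -23976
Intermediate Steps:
v(P) = -36 + 9*P
v(12) - 48*501 = (-36 + 9*12) - 48*501 = (-36 + 108) - 24048 = 72 - 24048 = -23976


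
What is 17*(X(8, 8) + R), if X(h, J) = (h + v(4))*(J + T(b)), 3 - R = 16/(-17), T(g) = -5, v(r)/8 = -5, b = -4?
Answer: -1565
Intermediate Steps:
v(r) = -40 (v(r) = 8*(-5) = -40)
R = 67/17 (R = 3 - 16/(-17) = 3 - 16*(-1)/17 = 3 - 1*(-16/17) = 3 + 16/17 = 67/17 ≈ 3.9412)
X(h, J) = (-40 + h)*(-5 + J) (X(h, J) = (h - 40)*(J - 5) = (-40 + h)*(-5 + J))
17*(X(8, 8) + R) = 17*((200 - 40*8 - 5*8 + 8*8) + 67/17) = 17*((200 - 320 - 40 + 64) + 67/17) = 17*(-96 + 67/17) = 17*(-1565/17) = -1565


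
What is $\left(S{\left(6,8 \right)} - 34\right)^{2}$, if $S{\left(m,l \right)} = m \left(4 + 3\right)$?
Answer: $64$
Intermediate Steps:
$S{\left(m,l \right)} = 7 m$ ($S{\left(m,l \right)} = m 7 = 7 m$)
$\left(S{\left(6,8 \right)} - 34\right)^{2} = \left(7 \cdot 6 - 34\right)^{2} = \left(42 - 34\right)^{2} = 8^{2} = 64$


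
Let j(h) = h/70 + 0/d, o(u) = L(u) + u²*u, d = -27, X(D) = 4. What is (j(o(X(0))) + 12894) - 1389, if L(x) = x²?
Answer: 80543/7 ≈ 11506.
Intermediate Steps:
o(u) = u² + u³ (o(u) = u² + u²*u = u² + u³)
j(h) = h/70 (j(h) = h/70 + 0/(-27) = h*(1/70) + 0*(-1/27) = h/70 + 0 = h/70)
(j(o(X(0))) + 12894) - 1389 = ((4²*(1 + 4))/70 + 12894) - 1389 = ((16*5)/70 + 12894) - 1389 = ((1/70)*80 + 12894) - 1389 = (8/7 + 12894) - 1389 = 90266/7 - 1389 = 80543/7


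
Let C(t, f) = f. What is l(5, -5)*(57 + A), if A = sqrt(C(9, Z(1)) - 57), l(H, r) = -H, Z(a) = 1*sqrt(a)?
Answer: -285 - 10*I*sqrt(14) ≈ -285.0 - 37.417*I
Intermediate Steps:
Z(a) = sqrt(a)
A = 2*I*sqrt(14) (A = sqrt(sqrt(1) - 57) = sqrt(1 - 57) = sqrt(-56) = 2*I*sqrt(14) ≈ 7.4833*I)
l(5, -5)*(57 + A) = (-1*5)*(57 + 2*I*sqrt(14)) = -5*(57 + 2*I*sqrt(14)) = -285 - 10*I*sqrt(14)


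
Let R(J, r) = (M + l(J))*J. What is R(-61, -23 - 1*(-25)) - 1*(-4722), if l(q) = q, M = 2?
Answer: 8321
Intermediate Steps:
R(J, r) = J*(2 + J) (R(J, r) = (2 + J)*J = J*(2 + J))
R(-61, -23 - 1*(-25)) - 1*(-4722) = -61*(2 - 61) - 1*(-4722) = -61*(-59) + 4722 = 3599 + 4722 = 8321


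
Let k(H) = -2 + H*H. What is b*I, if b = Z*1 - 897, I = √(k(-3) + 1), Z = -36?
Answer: -1866*√2 ≈ -2638.9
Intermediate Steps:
k(H) = -2 + H²
I = 2*√2 (I = √((-2 + (-3)²) + 1) = √((-2 + 9) + 1) = √(7 + 1) = √8 = 2*√2 ≈ 2.8284)
b = -933 (b = -36*1 - 897 = -36 - 897 = -933)
b*I = -1866*√2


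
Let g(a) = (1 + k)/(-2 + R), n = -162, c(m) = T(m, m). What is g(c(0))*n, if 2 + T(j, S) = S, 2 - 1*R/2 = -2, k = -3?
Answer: 54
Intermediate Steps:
R = 8 (R = 4 - 2*(-2) = 4 + 4 = 8)
T(j, S) = -2 + S
c(m) = -2 + m
g(a) = -⅓ (g(a) = (1 - 3)/(-2 + 8) = -2/6 = -2*⅙ = -⅓)
g(c(0))*n = -⅓*(-162) = 54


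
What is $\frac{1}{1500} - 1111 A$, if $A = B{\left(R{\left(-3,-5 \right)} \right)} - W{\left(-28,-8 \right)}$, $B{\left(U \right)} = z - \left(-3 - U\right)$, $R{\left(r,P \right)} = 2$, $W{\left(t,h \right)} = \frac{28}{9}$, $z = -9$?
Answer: $\frac{35552003}{4500} \approx 7900.4$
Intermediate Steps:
$W{\left(t,h \right)} = \frac{28}{9}$ ($W{\left(t,h \right)} = 28 \cdot \frac{1}{9} = \frac{28}{9}$)
$B{\left(U \right)} = -6 + U$ ($B{\left(U \right)} = -9 - \left(-3 - U\right) = -9 + \left(3 + U\right) = -6 + U$)
$A = - \frac{64}{9}$ ($A = \left(-6 + 2\right) - \frac{28}{9} = -4 - \frac{28}{9} = - \frac{64}{9} \approx -7.1111$)
$\frac{1}{1500} - 1111 A = \frac{1}{1500} - - \frac{71104}{9} = \frac{1}{1500} + \frac{71104}{9} = \frac{35552003}{4500}$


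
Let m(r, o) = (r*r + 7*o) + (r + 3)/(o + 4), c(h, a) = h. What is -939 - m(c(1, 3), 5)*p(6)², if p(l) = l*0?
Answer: -939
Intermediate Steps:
p(l) = 0
m(r, o) = r² + 7*o + (3 + r)/(4 + o) (m(r, o) = (r² + 7*o) + (3 + r)/(4 + o) = r² + 7*o + (3 + r)/(4 + o))
-939 - m(c(1, 3), 5)*p(6)² = -939 - (3 + 1 + 4*1² + 7*5² + 28*5 + 5*1²)/(4 + 5)*0² = -939 - (3 + 1 + 4*1 + 7*25 + 140 + 5*1)/9*0 = -939 - (3 + 1 + 4 + 175 + 140 + 5)/9*0 = -939 - (⅑)*328*0 = -939 - 328*0/9 = -939 - 1*0 = -939 + 0 = -939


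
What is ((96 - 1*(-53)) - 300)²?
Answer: 22801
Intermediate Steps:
((96 - 1*(-53)) - 300)² = ((96 + 53) - 300)² = (149 - 300)² = (-151)² = 22801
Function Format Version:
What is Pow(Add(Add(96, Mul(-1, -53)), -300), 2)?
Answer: 22801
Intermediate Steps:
Pow(Add(Add(96, Mul(-1, -53)), -300), 2) = Pow(Add(Add(96, 53), -300), 2) = Pow(Add(149, -300), 2) = Pow(-151, 2) = 22801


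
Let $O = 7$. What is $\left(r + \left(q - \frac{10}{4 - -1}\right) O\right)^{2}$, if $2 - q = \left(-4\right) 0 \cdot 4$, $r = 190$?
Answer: $36100$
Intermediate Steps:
$q = 2$ ($q = 2 - \left(-4\right) 0 \cdot 4 = 2 - 0 \cdot 4 = 2 - 0 = 2 + 0 = 2$)
$\left(r + \left(q - \frac{10}{4 - -1}\right) O\right)^{2} = \left(190 + \left(2 - \frac{10}{4 - -1}\right) 7\right)^{2} = \left(190 + \left(2 - \frac{10}{4 + 1}\right) 7\right)^{2} = \left(190 + \left(2 - \frac{10}{5}\right) 7\right)^{2} = \left(190 + \left(2 - 2\right) 7\right)^{2} = \left(190 + 0 \cdot 7\right)^{2} = \left(190 + 0\right)^{2} = 190^{2} = 36100$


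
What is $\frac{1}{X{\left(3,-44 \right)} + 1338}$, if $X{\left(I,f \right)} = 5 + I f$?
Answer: $\frac{1}{1211} \approx 0.00082576$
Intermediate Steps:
$\frac{1}{X{\left(3,-44 \right)} + 1338} = \frac{1}{\left(5 + 3 \left(-44\right)\right) + 1338} = \frac{1}{\left(5 - 132\right) + 1338} = \frac{1}{-127 + 1338} = \frac{1}{1211}$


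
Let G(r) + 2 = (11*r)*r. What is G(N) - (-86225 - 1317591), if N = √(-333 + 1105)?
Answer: 1412306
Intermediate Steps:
N = 2*√193 (N = √772 = 2*√193 ≈ 27.785)
G(r) = -2 + 11*r² (G(r) = -2 + (11*r)*r = -2 + 11*r²)
G(N) - (-86225 - 1317591) = (-2 + 11*(2*√193)²) - (-86225 - 1317591) = (-2 + 11*772) - 1*(-1403816) = (-2 + 8492) + 1403816 = 8490 + 1403816 = 1412306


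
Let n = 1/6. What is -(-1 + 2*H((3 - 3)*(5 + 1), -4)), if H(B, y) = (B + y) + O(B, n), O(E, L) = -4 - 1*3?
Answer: 23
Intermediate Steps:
n = ⅙ ≈ 0.16667
O(E, L) = -7 (O(E, L) = -4 - 3 = -7)
H(B, y) = -7 + B + y (H(B, y) = (B + y) - 7 = -7 + B + y)
-(-1 + 2*H((3 - 3)*(5 + 1), -4)) = -(-1 + 2*(-7 + (3 - 3)*(5 + 1) - 4)) = -(-1 + 2*(-7 + 0*6 - 4)) = -(-1 + 2*(-7 + 0 - 4)) = -(-1 + 2*(-11)) = -(-1 - 22) = -1*(-23) = 23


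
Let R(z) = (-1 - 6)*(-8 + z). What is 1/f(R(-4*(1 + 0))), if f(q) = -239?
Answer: -1/239 ≈ -0.0041841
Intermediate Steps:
R(z) = 56 - 7*z (R(z) = -7*(-8 + z) = 56 - 7*z)
1/f(R(-4*(1 + 0))) = 1/(-239) = -1/239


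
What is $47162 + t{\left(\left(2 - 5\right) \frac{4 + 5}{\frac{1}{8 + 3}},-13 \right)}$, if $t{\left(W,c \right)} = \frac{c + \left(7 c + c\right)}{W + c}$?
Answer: $\frac{14620337}{310} \approx 47162.0$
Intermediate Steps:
$t{\left(W,c \right)} = \frac{9 c}{W + c}$ ($t{\left(W,c \right)} = \frac{c + 8 c}{W + c} = \frac{9 c}{W + c}$)
$47162 + t{\left(\left(2 - 5\right) \frac{4 + 5}{\frac{1}{8 + 3}},-13 \right)} = 47162 + 9 \left(-13\right) \frac{1}{\left(2 - 5\right) \frac{4 + 5}{\frac{1}{8 + 3}} - 13} = 47162 + 9 \left(-13\right) \frac{1}{- 3 \frac{9}{\frac{1}{11}} - 13} = 47162 + 9 \left(-13\right) \frac{1}{- 3 \cdot 9 \frac{1}{\frac{1}{11}} - 13} = 47162 + 9 \left(-13\right) \frac{1}{- 3 \cdot 9 \cdot 11 - 13} = 47162 + 9 \left(-13\right) \frac{1}{\left(-3\right) 99 - 13} = 47162 + 9 \left(-13\right) \frac{1}{-297 - 13} = 47162 + 9 \left(-13\right) \frac{1}{-310} = 47162 + 9 \left(-13\right) \left(- \frac{1}{310}\right) = 47162 + \frac{117}{310} = \frac{14620337}{310}$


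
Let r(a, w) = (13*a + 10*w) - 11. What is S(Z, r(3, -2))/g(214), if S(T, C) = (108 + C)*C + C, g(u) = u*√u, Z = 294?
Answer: 234*√214/11449 ≈ 0.29899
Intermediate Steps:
g(u) = u^(3/2)
r(a, w) = -11 + 10*w + 13*a (r(a, w) = (10*w + 13*a) - 11 = -11 + 10*w + 13*a)
S(T, C) = C + C*(108 + C) (S(T, C) = C*(108 + C) + C = C + C*(108 + C))
S(Z, r(3, -2))/g(214) = ((-11 + 10*(-2) + 13*3)*(109 + (-11 + 10*(-2) + 13*3)))/(214^(3/2)) = ((-11 - 20 + 39)*(109 + (-11 - 20 + 39)))/((214*√214)) = (8*(109 + 8))*(√214/45796) = (8*117)*(√214/45796) = 936*(√214/45796) = 234*√214/11449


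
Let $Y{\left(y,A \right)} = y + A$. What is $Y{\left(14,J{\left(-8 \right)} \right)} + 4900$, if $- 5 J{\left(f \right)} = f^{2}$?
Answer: $\frac{24506}{5} \approx 4901.2$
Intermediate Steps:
$J{\left(f \right)} = - \frac{f^{2}}{5}$
$Y{\left(y,A \right)} = A + y$
$Y{\left(14,J{\left(-8 \right)} \right)} + 4900 = \left(- \frac{\left(-8\right)^{2}}{5} + 14\right) + 4900 = \left(\left(- \frac{1}{5}\right) 64 + 14\right) + 4900 = \left(- \frac{64}{5} + 14\right) + 4900 = \frac{6}{5} + 4900 = \frac{24506}{5}$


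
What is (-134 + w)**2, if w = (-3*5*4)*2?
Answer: 64516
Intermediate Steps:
w = -120 (w = -15*4*2 = -60*2 = -120)
(-134 + w)**2 = (-134 - 120)**2 = (-254)**2 = 64516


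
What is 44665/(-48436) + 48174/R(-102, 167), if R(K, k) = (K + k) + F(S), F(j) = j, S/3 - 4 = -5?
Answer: 37590107/48436 ≈ 776.08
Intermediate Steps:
S = -3 (S = 12 + 3*(-5) = 12 - 15 = -3)
R(K, k) = -3 + K + k (R(K, k) = (K + k) - 3 = -3 + K + k)
44665/(-48436) + 48174/R(-102, 167) = 44665/(-48436) + 48174/(-3 - 102 + 167) = 44665*(-1/48436) + 48174/62 = -44665/48436 + 48174*(1/62) = -44665/48436 + 777 = 37590107/48436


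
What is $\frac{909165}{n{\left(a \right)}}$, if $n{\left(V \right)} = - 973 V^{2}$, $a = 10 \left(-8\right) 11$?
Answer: $- \frac{181833}{150698240} \approx -0.0012066$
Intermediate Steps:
$a = -880$ ($a = \left(-80\right) 11 = -880$)
$\frac{909165}{n{\left(a \right)}} = \frac{909165}{\left(-973\right) \left(-880\right)^{2}} = \frac{909165}{\left(-973\right) 774400} = \frac{909165}{-753491200} = 909165 \left(- \frac{1}{753491200}\right) = - \frac{181833}{150698240}$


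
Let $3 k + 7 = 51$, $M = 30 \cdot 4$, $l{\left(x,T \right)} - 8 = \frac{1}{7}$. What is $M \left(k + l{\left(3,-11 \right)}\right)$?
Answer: $\frac{19160}{7} \approx 2737.1$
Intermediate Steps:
$l{\left(x,T \right)} = \frac{57}{7}$ ($l{\left(x,T \right)} = 8 + \frac{1}{7} = \frac{57}{7}$)
$M = 120$
$k = \frac{44}{3}$ ($k = - \frac{7}{3} + \frac{1}{3} \cdot 51 = - \frac{7}{3} + 17 = \frac{44}{3} \approx 14.667$)
$M \left(k + l{\left(3,-11 \right)}\right) = 120 \left(\frac{44}{3} + \frac{57}{7}\right) = 120 \cdot \frac{479}{21} = \frac{19160}{7}$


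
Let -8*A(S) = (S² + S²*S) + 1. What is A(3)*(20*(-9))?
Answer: 1665/2 ≈ 832.50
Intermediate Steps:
A(S) = -⅛ - S²/8 - S³/8 (A(S) = -((S² + S²*S) + 1)/8 = -((S² + S³) + 1)/8 = -(1 + S² + S³)/8 = -⅛ - S²/8 - S³/8)
A(3)*(20*(-9)) = (-⅛ - ⅛*3² - ⅛*3³)*(20*(-9)) = (-⅛ - ⅛*9 - ⅛*27)*(-180) = (-⅛ - 9/8 - 27/8)*(-180) = -37/8*(-180) = 1665/2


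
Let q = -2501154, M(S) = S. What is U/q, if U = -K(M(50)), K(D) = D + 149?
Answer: 199/2501154 ≈ 7.9563e-5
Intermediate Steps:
K(D) = 149 + D
U = -199 (U = -(149 + 50) = -1*199 = -199)
U/q = -199/(-2501154) = -199*(-1/2501154) = 199/2501154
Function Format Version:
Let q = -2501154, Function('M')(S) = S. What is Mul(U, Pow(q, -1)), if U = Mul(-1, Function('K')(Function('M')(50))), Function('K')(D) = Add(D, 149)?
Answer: Rational(199, 2501154) ≈ 7.9563e-5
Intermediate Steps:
Function('K')(D) = Add(149, D)
U = -199 (U = Mul(-1, Add(149, 50)) = Mul(-1, 199) = -199)
Mul(U, Pow(q, -1)) = Mul(-199, Pow(-2501154, -1)) = Mul(-199, Rational(-1, 2501154)) = Rational(199, 2501154)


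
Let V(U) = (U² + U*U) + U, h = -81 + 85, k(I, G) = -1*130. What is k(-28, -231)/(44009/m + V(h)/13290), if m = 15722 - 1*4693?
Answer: -3175800550/97546109 ≈ -32.557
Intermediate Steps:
k(I, G) = -130
m = 11029 (m = 15722 - 4693 = 11029)
h = 4
V(U) = U + 2*U² (V(U) = (U² + U²) + U = 2*U² + U = U + 2*U²)
k(-28, -231)/(44009/m + V(h)/13290) = -130/(44009/11029 + (4*(1 + 2*4))/13290) = -130/(44009*(1/11029) + (4*(1 + 8))*(1/13290)) = -130/(44009/11029 + (4*9)*(1/13290)) = -130/(44009/11029 + 36*(1/13290)) = -130/(44009/11029 + 6/2215) = -130/97546109/24429235 = -130*24429235/97546109 = -3175800550/97546109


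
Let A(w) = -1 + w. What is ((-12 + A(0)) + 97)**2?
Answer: 7056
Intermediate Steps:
((-12 + A(0)) + 97)**2 = ((-12 + (-1 + 0)) + 97)**2 = ((-12 - 1) + 97)**2 = (-13 + 97)**2 = 84**2 = 7056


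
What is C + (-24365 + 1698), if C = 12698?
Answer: -9969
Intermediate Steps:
C + (-24365 + 1698) = 12698 + (-24365 + 1698) = 12698 - 22667 = -9969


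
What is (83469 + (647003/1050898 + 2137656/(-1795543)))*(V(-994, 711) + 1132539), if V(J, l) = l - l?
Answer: 178374086222931960012273/1886932547614 ≈ 9.4531e+10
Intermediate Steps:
V(J, l) = 0
(83469 + (647003/1050898 + 2137656/(-1795543)))*(V(-994, 711) + 1132539) = (83469 + (647003/1050898 + 2137656/(-1795543)))*(0 + 1132539) = (83469 + (647003*(1/1050898) + 2137656*(-1/1795543)))*1132539 = (83469 + (647003/1050898 - 2137656/1795543))*1132539 = (83469 - 1084736707459/1886932547614)*1132539 = (157499288080085507/1886932547614)*1132539 = 178374086222931960012273/1886932547614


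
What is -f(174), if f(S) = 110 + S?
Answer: -284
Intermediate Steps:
-f(174) = -(110 + 174) = -1*284 = -284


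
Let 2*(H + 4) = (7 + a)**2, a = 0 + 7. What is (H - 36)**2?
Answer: 3364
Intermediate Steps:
a = 7
H = 94 (H = -4 + (7 + 7)**2/2 = -4 + (1/2)*14**2 = -4 + (1/2)*196 = -4 + 98 = 94)
(H - 36)**2 = (94 - 36)**2 = 58**2 = 3364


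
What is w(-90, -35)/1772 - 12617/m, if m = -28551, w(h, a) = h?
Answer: 319157/816006 ≈ 0.39112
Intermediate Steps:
w(-90, -35)/1772 - 12617/m = -90/1772 - 12617/(-28551) = -90*1/1772 - 12617*(-1/28551) = -45/886 + 407/921 = 319157/816006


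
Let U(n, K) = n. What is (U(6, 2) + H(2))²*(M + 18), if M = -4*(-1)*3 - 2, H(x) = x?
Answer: 1792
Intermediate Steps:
M = 10 (M = 4*3 - 2 = 12 - 2 = 10)
(U(6, 2) + H(2))²*(M + 18) = (6 + 2)²*(10 + 18) = 8²*28 = 64*28 = 1792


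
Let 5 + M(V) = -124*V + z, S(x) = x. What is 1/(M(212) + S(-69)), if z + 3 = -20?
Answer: -1/26385 ≈ -3.7900e-5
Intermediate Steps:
z = -23 (z = -3 - 20 = -23)
M(V) = -28 - 124*V (M(V) = -5 + (-124*V - 23) = -5 + (-23 - 124*V) = -28 - 124*V)
1/(M(212) + S(-69)) = 1/((-28 - 124*212) - 69) = 1/((-28 - 26288) - 69) = 1/(-26316 - 69) = 1/(-26385) = -1/26385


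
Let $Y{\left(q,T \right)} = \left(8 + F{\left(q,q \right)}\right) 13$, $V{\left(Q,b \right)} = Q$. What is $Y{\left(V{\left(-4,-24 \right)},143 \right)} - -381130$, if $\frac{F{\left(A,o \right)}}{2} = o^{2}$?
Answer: $381650$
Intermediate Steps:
$F{\left(A,o \right)} = 2 o^{2}$
$Y{\left(q,T \right)} = 104 + 26 q^{2}$ ($Y{\left(q,T \right)} = \left(8 + 2 q^{2}\right) 13 = 104 + 26 q^{2}$)
$Y{\left(V{\left(-4,-24 \right)},143 \right)} - -381130 = \left(104 + 26 \left(-4\right)^{2}\right) - -381130 = \left(104 + 26 \cdot 16\right) + 381130 = \left(104 + 416\right) + 381130 = 520 + 381130 = 381650$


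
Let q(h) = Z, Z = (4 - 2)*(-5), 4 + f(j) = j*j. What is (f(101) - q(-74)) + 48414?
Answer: 58621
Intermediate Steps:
f(j) = -4 + j² (f(j) = -4 + j*j = -4 + j²)
Z = -10 (Z = 2*(-5) = -10)
q(h) = -10
(f(101) - q(-74)) + 48414 = ((-4 + 101²) - 1*(-10)) + 48414 = ((-4 + 10201) + 10) + 48414 = (10197 + 10) + 48414 = 10207 + 48414 = 58621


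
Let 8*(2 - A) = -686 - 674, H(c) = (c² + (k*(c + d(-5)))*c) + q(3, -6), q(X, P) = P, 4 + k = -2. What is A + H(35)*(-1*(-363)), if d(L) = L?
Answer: -1844231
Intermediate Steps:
k = -6 (k = -4 - 2 = -6)
H(c) = -6 + c² + c*(30 - 6*c) (H(c) = (c² + (-6*(c - 5))*c) - 6 = (c² + (-6*(-5 + c))*c) - 6 = (c² + (30 - 6*c)*c) - 6 = (c² + c*(30 - 6*c)) - 6 = -6 + c² + c*(30 - 6*c))
A = 172 (A = 2 - (-686 - 674)/8 = 2 - ⅛*(-1360) = 2 + 170 = 172)
A + H(35)*(-1*(-363)) = 172 + (-6 - 5*35² + 30*35)*(-1*(-363)) = 172 + (-6 - 5*1225 + 1050)*363 = 172 + (-6 - 6125 + 1050)*363 = 172 - 5081*363 = 172 - 1844403 = -1844231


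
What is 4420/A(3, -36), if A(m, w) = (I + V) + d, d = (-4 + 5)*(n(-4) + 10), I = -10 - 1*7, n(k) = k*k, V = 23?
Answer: 1105/8 ≈ 138.13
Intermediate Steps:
n(k) = k²
I = -17 (I = -10 - 7 = -17)
d = 26 (d = (-4 + 5)*((-4)² + 10) = 1*(16 + 10) = 1*26 = 26)
A(m, w) = 32 (A(m, w) = (-17 + 23) + 26 = 6 + 26 = 32)
4420/A(3, -36) = 4420/32 = 4420*(1/32) = 1105/8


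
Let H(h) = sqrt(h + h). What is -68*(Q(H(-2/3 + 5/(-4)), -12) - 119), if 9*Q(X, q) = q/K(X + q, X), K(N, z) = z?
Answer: 8092 - 272*I*sqrt(138)/69 ≈ 8092.0 - 46.308*I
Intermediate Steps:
H(h) = sqrt(2)*sqrt(h) (H(h) = sqrt(2*h) = sqrt(2)*sqrt(h))
Q(X, q) = q/(9*X) (Q(X, q) = (q/X)/9 = q/(9*X))
-68*(Q(H(-2/3 + 5/(-4)), -12) - 119) = -68*((1/9)*(-12)/(sqrt(2)*sqrt(-2/3 + 5/(-4))) - 119) = -68*((1/9)*(-12)/(sqrt(2)*sqrt(-2*1/3 + 5*(-1/4))) - 119) = -68*((1/9)*(-12)/(sqrt(2)*sqrt(-2/3 - 5/4)) - 119) = -68*((1/9)*(-12)/(sqrt(2)*sqrt(-23/12)) - 119) = -68*((1/9)*(-12)/(sqrt(2)*(I*sqrt(69)/6)) - 119) = -68*((1/9)*(-12)/(I*sqrt(138)/6) - 119) = -68*((1/9)*(-12)*(-I*sqrt(138)/23) - 119) = -68*(4*I*sqrt(138)/69 - 119) = -68*(-119 + 4*I*sqrt(138)/69) = 8092 - 272*I*sqrt(138)/69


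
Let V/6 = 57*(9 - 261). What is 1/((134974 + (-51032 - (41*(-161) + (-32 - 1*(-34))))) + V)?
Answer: 1/4357 ≈ 0.00022952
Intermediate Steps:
V = -86184 (V = 6*(57*(9 - 261)) = 6*(57*(-252)) = 6*(-14364) = -86184)
1/((134974 + (-51032 - (41*(-161) + (-32 - 1*(-34))))) + V) = 1/((134974 + (-51032 - (41*(-161) + (-32 - 1*(-34))))) - 86184) = 1/((134974 + (-51032 - (-6601 + (-32 + 34)))) - 86184) = 1/((134974 + (-51032 - (-6601 + 2))) - 86184) = 1/((134974 + (-51032 - 1*(-6599))) - 86184) = 1/((134974 + (-51032 + 6599)) - 86184) = 1/((134974 - 44433) - 86184) = 1/(90541 - 86184) = 1/4357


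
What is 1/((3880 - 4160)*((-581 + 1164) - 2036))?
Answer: 1/406840 ≈ 2.4580e-6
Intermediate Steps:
1/((3880 - 4160)*((-581 + 1164) - 2036)) = 1/(-280*(583 - 2036)) = 1/(-280*(-1453)) = 1/406840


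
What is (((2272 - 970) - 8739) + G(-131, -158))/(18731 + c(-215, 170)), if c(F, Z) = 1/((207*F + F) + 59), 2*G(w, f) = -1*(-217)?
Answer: -654596277/1673090380 ≈ -0.39125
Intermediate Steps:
G(w, f) = 217/2 (G(w, f) = (-1*(-217))/2 = (½)*217 = 217/2)
c(F, Z) = 1/(59 + 208*F) (c(F, Z) = 1/(208*F + 59) = 1/(59 + 208*F))
(((2272 - 970) - 8739) + G(-131, -158))/(18731 + c(-215, 170)) = (((2272 - 970) - 8739) + 217/2)/(18731 + 1/(59 + 208*(-215))) = ((1302 - 8739) + 217/2)/(18731 + 1/(59 - 44720)) = (-7437 + 217/2)/(18731 + 1/(-44661)) = -14657/(2*(18731 - 1/44661)) = -14657/(2*836545190/44661) = -14657/2*44661/836545190 = -654596277/1673090380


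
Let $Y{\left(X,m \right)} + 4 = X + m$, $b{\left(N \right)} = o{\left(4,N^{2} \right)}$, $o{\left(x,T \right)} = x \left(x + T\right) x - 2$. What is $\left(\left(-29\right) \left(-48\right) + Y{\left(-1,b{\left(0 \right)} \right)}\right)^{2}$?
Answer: $2099601$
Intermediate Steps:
$o{\left(x,T \right)} = -2 + x^{2} \left(T + x\right)$ ($o{\left(x,T \right)} = x \left(T + x\right) x - 2 = x^{2} \left(T + x\right) - 2 = -2 + x^{2} \left(T + x\right)$)
$b{\left(N \right)} = 62 + 16 N^{2}$ ($b{\left(N \right)} = -2 + 4^{3} + N^{2} \cdot 4^{2} = -2 + 64 + N^{2} \cdot 16 = -2 + 64 + 16 N^{2} = 62 + 16 N^{2}$)
$Y{\left(X,m \right)} = -4 + X + m$ ($Y{\left(X,m \right)} = -4 + \left(X + m\right) = -4 + X + m$)
$\left(\left(-29\right) \left(-48\right) + Y{\left(-1,b{\left(0 \right)} \right)}\right)^{2} = \left(\left(-29\right) \left(-48\right) - \left(-57 + 0\right)\right)^{2} = \left(1392 - -57\right)^{2} = \left(1392 + 57\right)^{2} = 1449^{2} = 2099601$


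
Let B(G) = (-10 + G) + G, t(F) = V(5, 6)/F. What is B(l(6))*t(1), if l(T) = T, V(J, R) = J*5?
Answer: 50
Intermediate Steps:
V(J, R) = 5*J
t(F) = 25/F (t(F) = (5*5)/F = 25/F)
B(G) = -10 + 2*G
B(l(6))*t(1) = (-10 + 2*6)*(25/1) = (-10 + 12)*(25*1) = 2*25 = 50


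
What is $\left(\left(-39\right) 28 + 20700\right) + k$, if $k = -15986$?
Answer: $3622$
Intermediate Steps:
$\left(\left(-39\right) 28 + 20700\right) + k = \left(\left(-39\right) 28 + 20700\right) - 15986 = \left(-1092 + 20700\right) - 15986 = 19608 - 15986 = 3622$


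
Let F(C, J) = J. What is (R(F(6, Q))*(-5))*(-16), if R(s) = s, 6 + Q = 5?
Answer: -80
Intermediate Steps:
Q = -1 (Q = -6 + 5 = -1)
(R(F(6, Q))*(-5))*(-16) = -1*(-5)*(-16) = 5*(-16) = -80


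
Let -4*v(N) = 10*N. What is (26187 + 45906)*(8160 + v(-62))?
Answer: 599453295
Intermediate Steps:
v(N) = -5*N/2
(26187 + 45906)*(8160 + v(-62)) = (26187 + 45906)*(8160 - 5/2*(-62)) = 72093*(8160 + 155) = 72093*8315 = 599453295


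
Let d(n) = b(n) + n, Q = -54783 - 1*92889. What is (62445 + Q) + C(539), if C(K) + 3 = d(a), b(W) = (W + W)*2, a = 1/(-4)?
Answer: -340925/4 ≈ -85231.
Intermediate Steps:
a = -1/4 ≈ -0.25000
b(W) = 4*W (b(W) = (2*W)*2 = 4*W)
Q = -147672 (Q = -54783 - 92889 = -147672)
d(n) = 5*n (d(n) = 4*n + n = 5*n)
C(K) = -17/4 (C(K) = -3 + 5*(-1/4) = -3 - 5/4 = -17/4)
(62445 + Q) + C(539) = (62445 - 147672) - 17/4 = -85227 - 17/4 = -340925/4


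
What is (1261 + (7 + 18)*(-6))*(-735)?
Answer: -816585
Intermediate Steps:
(1261 + (7 + 18)*(-6))*(-735) = (1261 + 25*(-6))*(-735) = (1261 - 150)*(-735) = 1111*(-735) = -816585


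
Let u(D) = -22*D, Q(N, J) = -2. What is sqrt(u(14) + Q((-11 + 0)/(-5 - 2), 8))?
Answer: I*sqrt(310) ≈ 17.607*I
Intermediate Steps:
sqrt(u(14) + Q((-11 + 0)/(-5 - 2), 8)) = sqrt(-22*14 - 2) = sqrt(-308 - 2) = sqrt(-310) = I*sqrt(310)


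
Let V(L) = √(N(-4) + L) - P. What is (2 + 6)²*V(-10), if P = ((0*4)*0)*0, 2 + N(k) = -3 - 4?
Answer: 64*I*√19 ≈ 278.97*I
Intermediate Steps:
N(k) = -9 (N(k) = -2 + (-3 - 4) = -2 - 7 = -9)
P = 0 (P = (0*0)*0 = 0*0 = 0)
V(L) = √(-9 + L) (V(L) = √(-9 + L) - 1*0 = √(-9 + L) + 0 = √(-9 + L))
(2 + 6)²*V(-10) = (2 + 6)²*√(-9 - 10) = 8²*√(-19) = 64*(I*√19) = 64*I*√19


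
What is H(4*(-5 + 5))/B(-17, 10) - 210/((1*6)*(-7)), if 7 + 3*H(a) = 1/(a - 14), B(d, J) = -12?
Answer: 291/56 ≈ 5.1964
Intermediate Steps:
H(a) = -7/3 + 1/(3*(-14 + a)) (H(a) = -7/3 + 1/(3*(a - 14)) = -7/3 + 1/(3*(-14 + a)))
H(4*(-5 + 5))/B(-17, 10) - 210/((1*6)*(-7)) = ((99 - 28*(-5 + 5))/(3*(-14 + 4*(-5 + 5))))/(-12) - 210/((1*6)*(-7)) = ((99 - 28*0)/(3*(-14 + 4*0)))*(-1/12) - 210/(6*(-7)) = ((99 - 7*0)/(3*(-14 + 0)))*(-1/12) - 210/(-42) = ((⅓)*(99 + 0)/(-14))*(-1/12) - 210*(-1/42) = ((⅓)*(-1/14)*99)*(-1/12) + 5 = -33/14*(-1/12) + 5 = 11/56 + 5 = 291/56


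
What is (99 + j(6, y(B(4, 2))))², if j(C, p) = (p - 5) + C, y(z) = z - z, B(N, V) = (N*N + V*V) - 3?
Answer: 10000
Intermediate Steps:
B(N, V) = -3 + N² + V² (B(N, V) = (N² + V²) - 3 = -3 + N² + V²)
y(z) = 0
j(C, p) = -5 + C + p (j(C, p) = (-5 + p) + C = -5 + C + p)
(99 + j(6, y(B(4, 2))))² = (99 + (-5 + 6 + 0))² = (99 + 1)² = 100² = 10000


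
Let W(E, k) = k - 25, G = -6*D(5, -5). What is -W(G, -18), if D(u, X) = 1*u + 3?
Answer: 43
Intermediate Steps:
D(u, X) = 3 + u (D(u, X) = u + 3 = 3 + u)
G = -48 (G = -6*(3 + 5) = -6*8 = -48)
W(E, k) = -25 + k
-W(G, -18) = -(-25 - 18) = -1*(-43) = 43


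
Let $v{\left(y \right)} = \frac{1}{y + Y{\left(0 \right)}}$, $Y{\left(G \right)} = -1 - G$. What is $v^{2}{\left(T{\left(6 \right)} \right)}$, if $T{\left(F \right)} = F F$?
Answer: $\frac{1}{1225} \approx 0.00081633$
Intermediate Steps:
$T{\left(F \right)} = F^{2}$
$v{\left(y \right)} = \frac{1}{-1 + y}$ ($v{\left(y \right)} = \frac{1}{y - 1} = \frac{1}{-1 + y}$)
$v^{2}{\left(T{\left(6 \right)} \right)} = \left(\frac{1}{-1 + 6^{2}}\right)^{2} = \left(\frac{1}{-1 + 36}\right)^{2} = \left(\frac{1}{35}\right)^{2} = \frac{1}{1225}$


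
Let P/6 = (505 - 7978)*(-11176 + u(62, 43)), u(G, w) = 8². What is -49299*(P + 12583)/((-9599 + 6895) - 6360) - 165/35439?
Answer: 290166817995454673/107073032 ≈ 2.7100e+9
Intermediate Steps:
u(G, w) = 64
P = 498239856 (P = 6*((505 - 7978)*(-11176 + 64)) = 6*(-7473*(-11112)) = 6*83039976 = 498239856)
-49299*(P + 12583)/((-9599 + 6895) - 6360) - 165/35439 = -49299*(498239856 + 12583)/((-9599 + 6895) - 6360) - 165/35439 = -49299*498252439/(-2704 - 6360) - 165*1/35439 = -49299/((-9064*1/498252439)) - 55/11813 = -49299/(-9064/498252439) - 55/11813 = -49299*(-498252439/9064) - 55/11813 = 24563346990261/9064 - 55/11813 = 290166817995454673/107073032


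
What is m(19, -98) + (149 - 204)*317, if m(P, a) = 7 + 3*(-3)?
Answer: -17437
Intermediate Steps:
m(P, a) = -2 (m(P, a) = 7 - 9 = -2)
m(19, -98) + (149 - 204)*317 = -2 + (149 - 204)*317 = -2 - 55*317 = -2 - 17435 = -17437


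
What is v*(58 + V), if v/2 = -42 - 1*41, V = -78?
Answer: 3320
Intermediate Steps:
v = -166 (v = 2*(-42 - 1*41) = 2*(-42 - 41) = 2*(-83) = -166)
v*(58 + V) = -166*(58 - 78) = -166*(-20) = 3320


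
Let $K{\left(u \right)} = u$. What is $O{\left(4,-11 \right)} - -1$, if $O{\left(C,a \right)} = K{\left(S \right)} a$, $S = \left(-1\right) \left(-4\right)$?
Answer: $-43$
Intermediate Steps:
$S = 4$
$O{\left(C,a \right)} = 4 a$
$O{\left(4,-11 \right)} - -1 = 4 \left(-11\right) - -1 = -44 + 1 = -43$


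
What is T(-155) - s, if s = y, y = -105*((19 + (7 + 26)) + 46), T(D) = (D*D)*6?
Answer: 154440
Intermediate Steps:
T(D) = 6*D**2 (T(D) = D**2*6 = 6*D**2)
y = -10290 (y = -105*((19 + 33) + 46) = -105*(52 + 46) = -105*98 = -10290)
s = -10290
T(-155) - s = 6*(-155)**2 - 1*(-10290) = 6*24025 + 10290 = 144150 + 10290 = 154440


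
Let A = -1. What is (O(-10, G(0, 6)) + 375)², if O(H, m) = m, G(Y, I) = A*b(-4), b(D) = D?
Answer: 143641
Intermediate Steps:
G(Y, I) = 4 (G(Y, I) = -1*(-4) = 4)
(O(-10, G(0, 6)) + 375)² = (4 + 375)² = 379² = 143641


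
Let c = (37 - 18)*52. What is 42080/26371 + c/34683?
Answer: 1485515188/914625393 ≈ 1.6242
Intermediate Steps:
c = 988 (c = 19*52 = 988)
42080/26371 + c/34683 = 42080/26371 + 988/34683 = 1485515188/914625393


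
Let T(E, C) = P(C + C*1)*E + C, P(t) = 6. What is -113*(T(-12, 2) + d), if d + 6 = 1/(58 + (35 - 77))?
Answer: 137295/16 ≈ 8580.9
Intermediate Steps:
T(E, C) = C + 6*E (T(E, C) = 6*E + C = C + 6*E)
d = -95/16 (d = -6 + 1/(58 + (35 - 77)) = -6 + 1/(58 - 42) = -6 + 1/16 = -95/16 ≈ -5.9375)
-113*(T(-12, 2) + d) = -113*((2 + 6*(-12)) - 95/16) = -113*((2 - 72) - 95/16) = -113*(-70 - 95/16) = -113*(-1215/16) = 137295/16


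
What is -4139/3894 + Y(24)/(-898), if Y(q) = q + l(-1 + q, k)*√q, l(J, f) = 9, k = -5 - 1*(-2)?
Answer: -1905139/1748406 - 9*√6/449 ≈ -1.1387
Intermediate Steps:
k = -3 (k = -5 + 2 = -3)
Y(q) = q + 9*√q
-4139/3894 + Y(24)/(-898) = -4139/3894 + (24 + 9*√24)/(-898) = -4139*1/3894 + (24 + 9*(2*√6))*(-1/898) = -4139/3894 + (24 + 18*√6)*(-1/898) = -4139/3894 + (-12/449 - 9*√6/449) = -1905139/1748406 - 9*√6/449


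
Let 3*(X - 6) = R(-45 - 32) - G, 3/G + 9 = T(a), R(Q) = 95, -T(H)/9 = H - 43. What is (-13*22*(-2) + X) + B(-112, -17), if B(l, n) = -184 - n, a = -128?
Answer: 677279/1530 ≈ 442.67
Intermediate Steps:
T(H) = 387 - 9*H (T(H) = -9*(H - 43) = -9*(-43 + H) = 387 - 9*H)
G = 1/510 (G = 3/(-9 + (387 - 9*(-128))) = 3/(-9 + (387 + 1152)) = 3/(-9 + 1539) = 3/1530 = 3*(1/1530) = 1/510 ≈ 0.0019608)
X = 57629/1530 (X = 6 + (95 - 1*1/510)/3 = 6 + (95 - 1/510)/3 = 6 + (⅓)*(48449/510) = 6 + 48449/1530 = 57629/1530 ≈ 37.666)
(-13*22*(-2) + X) + B(-112, -17) = (-13*22*(-2) + 57629/1530) + (-184 - 1*(-17)) = (-286*(-2) + 57629/1530) + (-184 + 17) = (572 + 57629/1530) - 167 = 932789/1530 - 167 = 677279/1530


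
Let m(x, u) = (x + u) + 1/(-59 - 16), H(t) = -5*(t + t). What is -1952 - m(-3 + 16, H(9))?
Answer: -140624/75 ≈ -1875.0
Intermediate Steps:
H(t) = -10*t
m(x, u) = -1/75 + u + x (m(x, u) = (u + x) + 1/(-75) = (u + x) - 1/75 = -1/75 + u + x)
-1952 - m(-3 + 16, H(9)) = -1952 - (-1/75 - 10*9 + (-3 + 16)) = -1952 - (-1/75 - 90 + 13) = -1952 - 1*(-5776/75) = -1952 + 5776/75 = -140624/75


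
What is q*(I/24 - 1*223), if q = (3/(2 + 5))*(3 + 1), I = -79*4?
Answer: -2834/7 ≈ -404.86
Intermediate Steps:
I = -316
q = 12/7 (q = (3/7)*4 = 12/7 ≈ 1.7143)
q*(I/24 - 1*223) = 12*(-316/24 - 1*223)/7 = 12*(-316*1/24 - 223)/7 = 12*(-79/6 - 223)/7 = (12/7)*(-1417/6) = -2834/7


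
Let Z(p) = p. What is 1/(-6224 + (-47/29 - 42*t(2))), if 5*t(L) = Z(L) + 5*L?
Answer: -145/917331 ≈ -0.00015807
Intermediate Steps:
t(L) = 6*L/5 (t(L) = (L + 5*L)/5 = (6*L)/5 = 6*L/5)
1/(-6224 + (-47/29 - 42*t(2))) = 1/(-6224 + (-47/29 - 252*2/5)) = 1/(-6224 + (-47*1/29 - 42*12/5)) = 1/(-6224 + (-47/29 - 504/5)) = 1/(-6224 - 14851/145) = 1/(-917331/145) = -145/917331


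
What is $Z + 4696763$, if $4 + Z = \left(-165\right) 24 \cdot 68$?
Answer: $4427479$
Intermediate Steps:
$Z = -269284$ ($Z = -4 + \left(-165\right) 24 \cdot 68 = -4 - 269280 = -269284$)
$Z + 4696763 = -269284 + 4696763 = 4427479$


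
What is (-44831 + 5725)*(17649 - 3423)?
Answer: -556321956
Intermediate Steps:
(-44831 + 5725)*(17649 - 3423) = -39106*14226 = -556321956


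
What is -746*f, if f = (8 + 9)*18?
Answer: -228276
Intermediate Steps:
f = 306 (f = 17*18 = 306)
-746*f = -746*306 = -228276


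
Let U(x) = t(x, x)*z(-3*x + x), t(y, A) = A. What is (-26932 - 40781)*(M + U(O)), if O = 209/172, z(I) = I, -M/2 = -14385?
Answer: -28813381952367/14792 ≈ -1.9479e+9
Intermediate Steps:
M = 28770 (M = -2*(-14385) = 28770)
O = 209/172 (O = 209*(1/172) = 209/172 ≈ 1.2151)
U(x) = -2*x² (U(x) = x*(-3*x + x) = x*(-2*x) = -2*x²)
(-26932 - 40781)*(M + U(O)) = (-26932 - 40781)*(28770 - 2*(209/172)²) = -67713*(28770 - 2*43681/29584) = -67713*(28770 - 43681/14792) = -67713*425522159/14792 = -28813381952367/14792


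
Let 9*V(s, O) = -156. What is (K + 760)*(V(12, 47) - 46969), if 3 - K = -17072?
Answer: -838001255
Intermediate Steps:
K = 17075 (K = 3 - 1*(-17072) = 3 + 17072 = 17075)
V(s, O) = -52/3 (V(s, O) = (⅑)*(-156) = -52/3)
(K + 760)*(V(12, 47) - 46969) = (17075 + 760)*(-52/3 - 46969) = 17835*(-140959/3) = -838001255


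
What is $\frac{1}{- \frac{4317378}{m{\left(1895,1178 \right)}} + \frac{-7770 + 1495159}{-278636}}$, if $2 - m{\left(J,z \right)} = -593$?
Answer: $- \frac{165788420}{1203861932863} \approx -0.00013771$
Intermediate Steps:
$m{\left(J,z \right)} = 595$ ($m{\left(J,z \right)} = 2 - -593 = 2 + 593 = 595$)
$\frac{1}{- \frac{4317378}{m{\left(1895,1178 \right)}} + \frac{-7770 + 1495159}{-278636}} = \frac{1}{- \frac{4317378}{595} + \frac{-7770 + 1495159}{-278636}} = \frac{1}{\left(-4317378\right) \frac{1}{595} + 1487389 \left(- \frac{1}{278636}\right)} = \frac{1}{- \frac{4317378}{595} - \frac{1487389}{278636}} = \frac{1}{- \frac{1203861932863}{165788420}} = - \frac{165788420}{1203861932863}$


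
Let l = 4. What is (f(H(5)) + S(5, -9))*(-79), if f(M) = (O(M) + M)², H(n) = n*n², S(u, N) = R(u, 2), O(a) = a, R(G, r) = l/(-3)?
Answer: -14812184/3 ≈ -4.9374e+6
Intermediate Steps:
R(G, r) = -4/3 (R(G, r) = 4/(-3) = 4*(-⅓) = -4/3)
S(u, N) = -4/3
H(n) = n³
f(M) = 4*M² (f(M) = (M + M)² = (2*M)² = 4*M²)
(f(H(5)) + S(5, -9))*(-79) = (4*(5³)² - 4/3)*(-79) = (4*125² - 4/3)*(-79) = (4*15625 - 4/3)*(-79) = (62500 - 4/3)*(-79) = (187496/3)*(-79) = -14812184/3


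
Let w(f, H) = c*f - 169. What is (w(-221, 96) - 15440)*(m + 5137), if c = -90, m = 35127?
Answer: 172370184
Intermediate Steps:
w(f, H) = -169 - 90*f (w(f, H) = -90*f - 169 = -169 - 90*f)
(w(-221, 96) - 15440)*(m + 5137) = ((-169 - 90*(-221)) - 15440)*(35127 + 5137) = ((-169 + 19890) - 15440)*40264 = (19721 - 15440)*40264 = 4281*40264 = 172370184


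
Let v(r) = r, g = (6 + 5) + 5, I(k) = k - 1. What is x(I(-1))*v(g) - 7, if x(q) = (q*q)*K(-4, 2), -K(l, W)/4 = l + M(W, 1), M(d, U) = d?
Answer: 505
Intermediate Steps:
I(k) = -1 + k
K(l, W) = -4*W - 4*l (K(l, W) = -4*(l + W) = -4*(W + l) = -4*W - 4*l)
g = 16 (g = 11 + 5 = 16)
x(q) = 8*q**2 (x(q) = (q*q)*(-4*2 - 4*(-4)) = q**2*(-8 + 16) = q**2*8 = 8*q**2)
x(I(-1))*v(g) - 7 = (8*(-1 - 1)**2)*16 - 7 = (8*(-2)**2)*16 - 7 = (8*4)*16 - 7 = 32*16 - 7 = 512 - 7 = 505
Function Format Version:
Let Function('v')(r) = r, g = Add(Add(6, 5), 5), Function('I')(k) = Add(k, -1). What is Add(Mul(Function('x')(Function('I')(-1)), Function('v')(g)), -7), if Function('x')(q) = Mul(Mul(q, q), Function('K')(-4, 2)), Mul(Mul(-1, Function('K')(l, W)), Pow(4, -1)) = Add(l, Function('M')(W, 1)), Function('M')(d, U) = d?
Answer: 505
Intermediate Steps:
Function('I')(k) = Add(-1, k)
Function('K')(l, W) = Add(Mul(-4, W), Mul(-4, l)) (Function('K')(l, W) = Mul(-4, Add(l, W)) = Mul(-4, Add(W, l)) = Add(Mul(-4, W), Mul(-4, l)))
g = 16 (g = Add(11, 5) = 16)
Function('x')(q) = Mul(8, Pow(q, 2)) (Function('x')(q) = Mul(Mul(q, q), Add(Mul(-4, 2), Mul(-4, -4))) = Mul(Pow(q, 2), Add(-8, 16)) = Mul(Pow(q, 2), 8) = Mul(8, Pow(q, 2)))
Add(Mul(Function('x')(Function('I')(-1)), Function('v')(g)), -7) = Add(Mul(Mul(8, Pow(Add(-1, -1), 2)), 16), -7) = Add(Mul(Mul(8, Pow(-2, 2)), 16), -7) = Add(Mul(Mul(8, 4), 16), -7) = Add(Mul(32, 16), -7) = Add(512, -7) = 505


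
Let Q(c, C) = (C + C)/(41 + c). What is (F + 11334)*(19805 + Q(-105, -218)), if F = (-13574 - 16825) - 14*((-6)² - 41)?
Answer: -6021206055/16 ≈ -3.7633e+8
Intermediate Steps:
Q(c, C) = 2*C/(41 + c) (Q(c, C) = (2*C)/(41 + c) = 2*C/(41 + c))
F = -30329 (F = -30399 - 14*(36 - 41) = -30399 - 14*(-5) = -30399 + 70 = -30329)
(F + 11334)*(19805 + Q(-105, -218)) = (-30329 + 11334)*(19805 + 2*(-218)/(41 - 105)) = -18995*(19805 + 2*(-218)/(-64)) = -18995*(19805 + 2*(-218)*(-1/64)) = -18995*(19805 + 109/16) = -18995*316989/16 = -6021206055/16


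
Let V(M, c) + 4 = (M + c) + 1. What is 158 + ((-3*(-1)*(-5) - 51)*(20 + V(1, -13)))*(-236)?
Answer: 78038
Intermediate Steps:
V(M, c) = -3 + M + c (V(M, c) = -4 + ((M + c) + 1) = -4 + (1 + M + c) = -3 + M + c)
158 + ((-3*(-1)*(-5) - 51)*(20 + V(1, -13)))*(-236) = 158 + ((-3*(-1)*(-5) - 51)*(20 + (-3 + 1 - 13)))*(-236) = 158 + ((3*(-5) - 51)*(20 - 15))*(-236) = 158 + ((-15 - 51)*5)*(-236) = 158 - 66*5*(-236) = 158 - 330*(-236) = 158 + 77880 = 78038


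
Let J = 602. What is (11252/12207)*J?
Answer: 6773704/12207 ≈ 554.90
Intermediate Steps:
(11252/12207)*J = (11252/12207)*602 = 6773704/12207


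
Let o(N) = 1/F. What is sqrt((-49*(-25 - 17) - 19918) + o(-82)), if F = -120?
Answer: I*sqrt(64296030)/60 ≈ 133.64*I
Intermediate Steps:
o(N) = -1/120 (o(N) = 1/(-120) = -1/120)
sqrt((-49*(-25 - 17) - 19918) + o(-82)) = sqrt((-49*(-25 - 17) - 19918) - 1/120) = sqrt((-49*(-42) - 19918) - 1/120) = sqrt((2058 - 19918) - 1/120) = sqrt(-17860 - 1/120) = sqrt(-2143201/120) = I*sqrt(64296030)/60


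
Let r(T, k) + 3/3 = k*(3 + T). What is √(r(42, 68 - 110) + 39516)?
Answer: 5*√1505 ≈ 193.97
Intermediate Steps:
r(T, k) = -1 + k*(3 + T)
√(r(42, 68 - 110) + 39516) = √((-1 + 3*(68 - 110) + 42*(68 - 110)) + 39516) = √((-1 + 3*(-42) + 42*(-42)) + 39516) = √((-1 - 126 - 1764) + 39516) = √(-1891 + 39516) = √37625 = 5*√1505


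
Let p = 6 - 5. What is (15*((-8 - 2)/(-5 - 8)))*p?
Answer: 150/13 ≈ 11.538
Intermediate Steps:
p = 1
(15*((-8 - 2)/(-5 - 8)))*p = (15*((-8 - 2)/(-5 - 8)))*1 = (15*(-10/(-13)))*1 = (15*(-10*(-1/13)))*1 = (15*(10/13))*1 = (150/13)*1 = 150/13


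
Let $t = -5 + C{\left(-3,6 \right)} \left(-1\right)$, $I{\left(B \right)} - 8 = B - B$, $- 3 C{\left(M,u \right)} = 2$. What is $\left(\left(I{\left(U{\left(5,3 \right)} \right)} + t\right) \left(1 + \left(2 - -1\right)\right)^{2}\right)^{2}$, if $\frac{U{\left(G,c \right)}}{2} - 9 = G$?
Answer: $\frac{30976}{9} \approx 3441.8$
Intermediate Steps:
$C{\left(M,u \right)} = - \frac{2}{3}$ ($C{\left(M,u \right)} = \left(- \frac{1}{3}\right) 2 = - \frac{2}{3}$)
$U{\left(G,c \right)} = 18 + 2 G$
$I{\left(B \right)} = 8$ ($I{\left(B \right)} = 8 + \left(B - B\right) = 8 + 0 = 8$)
$t = - \frac{13}{3}$ ($t = -5 - - \frac{2}{3} = -5 + \frac{2}{3} = - \frac{13}{3} \approx -4.3333$)
$\left(\left(I{\left(U{\left(5,3 \right)} \right)} + t\right) \left(1 + \left(2 - -1\right)\right)^{2}\right)^{2} = \left(\left(8 - \frac{13}{3}\right) \left(1 + \left(2 - -1\right)\right)^{2}\right)^{2} = \left(\frac{11 \left(1 + \left(2 + 1\right)\right)^{2}}{3}\right)^{2} = \left(\frac{11 \left(1 + 3\right)^{2}}{3}\right)^{2} = \left(\frac{11 \cdot 4^{2}}{3}\right)^{2} = \left(\frac{11}{3} \cdot 16\right)^{2} = \left(\frac{176}{3}\right)^{2} = \frac{30976}{9}$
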